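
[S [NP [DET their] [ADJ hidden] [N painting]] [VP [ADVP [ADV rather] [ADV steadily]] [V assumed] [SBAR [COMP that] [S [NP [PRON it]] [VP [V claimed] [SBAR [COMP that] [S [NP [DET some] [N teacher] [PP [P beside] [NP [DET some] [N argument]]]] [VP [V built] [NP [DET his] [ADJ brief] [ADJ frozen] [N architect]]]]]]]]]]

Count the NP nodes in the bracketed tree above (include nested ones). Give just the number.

Listing each NP by its span: [NP their hidden painting]; [NP it]; [NP some teacher beside some argument]; [NP some argument]; [NP his brief frozen architect] — that makes 5.

5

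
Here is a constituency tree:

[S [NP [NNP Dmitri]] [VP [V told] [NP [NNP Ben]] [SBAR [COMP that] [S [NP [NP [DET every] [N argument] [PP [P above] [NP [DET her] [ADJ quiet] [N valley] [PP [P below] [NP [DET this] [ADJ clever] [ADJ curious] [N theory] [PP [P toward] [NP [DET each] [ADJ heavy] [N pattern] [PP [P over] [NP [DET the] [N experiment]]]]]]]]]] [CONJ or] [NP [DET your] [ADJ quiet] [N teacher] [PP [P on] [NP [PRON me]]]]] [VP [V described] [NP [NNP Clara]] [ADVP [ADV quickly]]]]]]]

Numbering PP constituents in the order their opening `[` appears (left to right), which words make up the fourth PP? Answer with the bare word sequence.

The PP opening brackets appear, in order, over: "above her quiet valley below this clever curious theory toward each heavy pattern over the experiment"; "below this clever curious theory toward each heavy pattern over the experiment"; "toward each heavy pattern over the experiment"; "over the experiment"; "on me". The fourth one spans "over the experiment".

over the experiment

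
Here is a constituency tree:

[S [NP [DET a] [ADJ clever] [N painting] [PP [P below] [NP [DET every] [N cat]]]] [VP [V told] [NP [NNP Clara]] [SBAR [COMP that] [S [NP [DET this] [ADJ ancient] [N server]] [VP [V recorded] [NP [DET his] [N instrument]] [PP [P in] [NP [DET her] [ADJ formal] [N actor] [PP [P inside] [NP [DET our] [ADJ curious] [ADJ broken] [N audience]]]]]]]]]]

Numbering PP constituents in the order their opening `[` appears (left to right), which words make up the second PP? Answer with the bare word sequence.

In left-to-right order the PP constituents are "below every cat"; "in her formal actor inside our curious broken audience"; "inside our curious broken audience". Number 2 is "in her formal actor inside our curious broken audience".

in her formal actor inside our curious broken audience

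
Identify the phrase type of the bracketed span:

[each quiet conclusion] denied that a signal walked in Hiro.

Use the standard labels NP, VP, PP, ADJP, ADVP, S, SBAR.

NP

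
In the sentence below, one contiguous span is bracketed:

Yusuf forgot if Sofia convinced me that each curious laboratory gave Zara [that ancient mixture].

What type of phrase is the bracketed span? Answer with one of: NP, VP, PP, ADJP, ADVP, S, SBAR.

NP

The span is built around the noun "mixture" — a noun phrase (NP).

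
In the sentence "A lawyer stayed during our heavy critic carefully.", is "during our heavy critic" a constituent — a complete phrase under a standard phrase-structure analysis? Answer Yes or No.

Yes

"during our heavy critic" is exactly the prepositional phrase [PP during our heavy critic], a complete constituent.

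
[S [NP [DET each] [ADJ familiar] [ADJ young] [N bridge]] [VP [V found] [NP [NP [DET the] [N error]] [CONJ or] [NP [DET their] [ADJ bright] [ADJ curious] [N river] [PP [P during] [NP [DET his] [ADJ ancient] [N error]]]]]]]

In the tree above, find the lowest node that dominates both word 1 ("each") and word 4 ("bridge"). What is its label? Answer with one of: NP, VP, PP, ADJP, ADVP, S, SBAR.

NP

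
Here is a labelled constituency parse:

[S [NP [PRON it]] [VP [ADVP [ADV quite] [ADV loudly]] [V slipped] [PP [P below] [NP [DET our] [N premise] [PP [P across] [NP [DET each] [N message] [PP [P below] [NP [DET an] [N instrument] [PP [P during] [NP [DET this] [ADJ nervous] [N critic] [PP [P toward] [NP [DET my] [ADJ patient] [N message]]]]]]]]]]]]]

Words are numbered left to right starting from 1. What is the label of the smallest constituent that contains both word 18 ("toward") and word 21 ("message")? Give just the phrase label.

PP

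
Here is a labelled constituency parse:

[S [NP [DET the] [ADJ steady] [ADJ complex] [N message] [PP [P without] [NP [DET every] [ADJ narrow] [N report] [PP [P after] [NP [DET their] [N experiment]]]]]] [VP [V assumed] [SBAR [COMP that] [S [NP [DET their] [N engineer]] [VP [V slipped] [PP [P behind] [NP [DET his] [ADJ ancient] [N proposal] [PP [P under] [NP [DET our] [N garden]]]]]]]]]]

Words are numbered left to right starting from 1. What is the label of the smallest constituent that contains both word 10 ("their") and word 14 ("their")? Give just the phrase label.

The smallest bracket enclosing both words is [S the steady complex message without every narrow report after their experiment assumed that their engineer slipped behind his ancient proposal under our garden], so the label is S.

S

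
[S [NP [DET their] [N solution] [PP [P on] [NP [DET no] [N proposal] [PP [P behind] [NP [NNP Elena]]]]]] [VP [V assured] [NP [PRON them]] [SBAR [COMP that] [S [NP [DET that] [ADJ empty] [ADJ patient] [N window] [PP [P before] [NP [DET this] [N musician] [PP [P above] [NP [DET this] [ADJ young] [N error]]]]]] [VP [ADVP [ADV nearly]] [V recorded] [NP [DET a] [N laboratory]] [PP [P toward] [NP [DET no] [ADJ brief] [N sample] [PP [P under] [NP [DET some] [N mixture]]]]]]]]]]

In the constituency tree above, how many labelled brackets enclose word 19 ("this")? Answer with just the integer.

The word sits inside DET, which is inside NP, inside PP, inside NP, inside PP, inside NP, inside S, inside SBAR, inside VP, inside S — 10 brackets in all.

10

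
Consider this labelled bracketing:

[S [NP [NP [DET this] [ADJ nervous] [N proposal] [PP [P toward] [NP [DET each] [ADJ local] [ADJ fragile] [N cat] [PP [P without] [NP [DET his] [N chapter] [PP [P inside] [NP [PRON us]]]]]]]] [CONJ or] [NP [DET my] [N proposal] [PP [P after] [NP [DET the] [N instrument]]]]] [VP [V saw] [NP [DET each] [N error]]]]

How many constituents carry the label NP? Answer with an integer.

8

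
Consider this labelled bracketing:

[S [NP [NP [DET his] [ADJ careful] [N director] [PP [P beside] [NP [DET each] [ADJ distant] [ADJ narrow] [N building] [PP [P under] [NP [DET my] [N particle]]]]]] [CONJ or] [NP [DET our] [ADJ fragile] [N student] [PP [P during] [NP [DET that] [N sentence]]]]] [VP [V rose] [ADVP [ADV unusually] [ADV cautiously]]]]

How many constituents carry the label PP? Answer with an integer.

3

Listing each PP by its span: [PP beside each distant narrow building under my particle]; [PP under my particle]; [PP during that sentence] — that makes 3.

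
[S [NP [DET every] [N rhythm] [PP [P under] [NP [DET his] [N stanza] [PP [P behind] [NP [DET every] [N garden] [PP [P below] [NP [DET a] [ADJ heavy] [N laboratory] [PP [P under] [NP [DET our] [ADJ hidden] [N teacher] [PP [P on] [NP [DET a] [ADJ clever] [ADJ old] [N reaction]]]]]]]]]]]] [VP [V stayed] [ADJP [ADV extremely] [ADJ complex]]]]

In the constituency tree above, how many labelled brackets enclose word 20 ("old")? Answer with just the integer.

Counting open brackets not yet closed at "old": [S [NP [PP [NP [PP [NP [PP [NP [PP [NP [PP [NP [ADJ = 13.

13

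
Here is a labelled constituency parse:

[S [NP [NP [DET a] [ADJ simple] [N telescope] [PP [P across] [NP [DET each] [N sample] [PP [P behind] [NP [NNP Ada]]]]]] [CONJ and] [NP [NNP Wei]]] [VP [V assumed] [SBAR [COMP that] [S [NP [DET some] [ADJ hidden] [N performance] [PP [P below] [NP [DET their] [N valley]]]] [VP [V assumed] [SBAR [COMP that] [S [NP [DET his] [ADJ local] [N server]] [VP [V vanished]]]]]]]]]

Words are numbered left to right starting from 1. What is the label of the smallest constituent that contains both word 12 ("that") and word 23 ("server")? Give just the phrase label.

SBAR

Both words fall inside [SBAR that some hidden performance below their valley assumed that his local server vanished] (words 12–24), and no smaller constituent contains them both. Label: SBAR.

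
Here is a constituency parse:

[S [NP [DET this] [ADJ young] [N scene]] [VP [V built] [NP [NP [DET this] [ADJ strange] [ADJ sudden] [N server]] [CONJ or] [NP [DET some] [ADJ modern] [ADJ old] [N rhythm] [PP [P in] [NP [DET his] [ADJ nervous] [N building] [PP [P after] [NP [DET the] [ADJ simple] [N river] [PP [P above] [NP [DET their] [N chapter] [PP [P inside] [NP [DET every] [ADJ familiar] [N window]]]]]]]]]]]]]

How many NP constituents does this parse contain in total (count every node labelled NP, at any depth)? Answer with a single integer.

8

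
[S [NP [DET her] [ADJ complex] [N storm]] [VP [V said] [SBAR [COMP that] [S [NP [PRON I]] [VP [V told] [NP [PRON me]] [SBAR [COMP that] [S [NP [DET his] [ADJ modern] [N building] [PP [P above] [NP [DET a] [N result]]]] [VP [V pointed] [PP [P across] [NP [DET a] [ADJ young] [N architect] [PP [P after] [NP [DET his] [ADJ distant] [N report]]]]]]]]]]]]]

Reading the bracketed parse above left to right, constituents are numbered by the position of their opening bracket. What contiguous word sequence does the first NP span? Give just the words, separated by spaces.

her complex storm

Opening `[NP` markers occur at word positions 1, 6, 8, 10, 14, 18, 22; the first of these opens the constituent [NP her complex storm].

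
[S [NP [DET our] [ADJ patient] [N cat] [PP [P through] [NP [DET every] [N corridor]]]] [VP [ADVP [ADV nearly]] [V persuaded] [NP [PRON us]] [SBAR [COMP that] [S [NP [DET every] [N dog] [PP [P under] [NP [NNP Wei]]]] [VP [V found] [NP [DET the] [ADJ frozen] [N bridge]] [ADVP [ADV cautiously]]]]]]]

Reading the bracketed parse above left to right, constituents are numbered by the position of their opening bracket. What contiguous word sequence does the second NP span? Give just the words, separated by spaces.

Opening `[NP` markers occur at word positions 1, 5, 9, 11, 14, 16; the second of these opens the constituent [NP every corridor].

every corridor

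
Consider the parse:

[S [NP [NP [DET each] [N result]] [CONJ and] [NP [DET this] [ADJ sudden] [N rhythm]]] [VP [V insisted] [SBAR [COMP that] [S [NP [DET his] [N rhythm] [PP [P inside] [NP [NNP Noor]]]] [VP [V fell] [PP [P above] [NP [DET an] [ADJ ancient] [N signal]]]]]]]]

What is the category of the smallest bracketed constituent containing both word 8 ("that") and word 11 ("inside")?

Word 8 lies under S → VP → SBAR → COMP; word 11 lies under S → VP → SBAR → S → NP → PP → P. The lowest shared node is the SBAR.

SBAR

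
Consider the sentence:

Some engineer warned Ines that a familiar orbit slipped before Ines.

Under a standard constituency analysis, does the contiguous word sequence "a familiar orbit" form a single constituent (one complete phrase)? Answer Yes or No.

Yes

These words form the whole noun phrase headed by "orbit", so yes — one constituent.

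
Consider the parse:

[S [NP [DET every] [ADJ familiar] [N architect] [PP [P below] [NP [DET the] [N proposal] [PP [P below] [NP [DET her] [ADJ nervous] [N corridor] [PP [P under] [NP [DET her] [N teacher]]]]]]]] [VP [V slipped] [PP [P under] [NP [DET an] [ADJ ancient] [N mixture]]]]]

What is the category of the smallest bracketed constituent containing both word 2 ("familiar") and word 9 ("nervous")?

NP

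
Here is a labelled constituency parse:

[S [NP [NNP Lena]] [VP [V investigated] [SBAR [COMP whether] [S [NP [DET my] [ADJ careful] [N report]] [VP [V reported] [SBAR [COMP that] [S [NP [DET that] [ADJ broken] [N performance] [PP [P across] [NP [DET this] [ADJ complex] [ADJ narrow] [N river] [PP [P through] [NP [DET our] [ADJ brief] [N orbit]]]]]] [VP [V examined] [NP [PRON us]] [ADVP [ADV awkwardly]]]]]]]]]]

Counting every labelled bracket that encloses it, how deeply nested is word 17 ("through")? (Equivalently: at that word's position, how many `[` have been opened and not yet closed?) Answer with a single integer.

Path from the root down to the word: S → VP → SBAR → S → VP → SBAR → S → NP → PP → NP → PP → P. That is 12 enclosing brackets.

12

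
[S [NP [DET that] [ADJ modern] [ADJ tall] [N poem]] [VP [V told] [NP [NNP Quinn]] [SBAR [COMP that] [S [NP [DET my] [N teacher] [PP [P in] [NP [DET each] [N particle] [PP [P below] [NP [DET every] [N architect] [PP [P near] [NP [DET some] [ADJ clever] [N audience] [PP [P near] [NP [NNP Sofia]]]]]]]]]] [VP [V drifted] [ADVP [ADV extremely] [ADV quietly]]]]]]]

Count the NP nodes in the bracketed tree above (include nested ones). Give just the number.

7

Listing each NP by its span: [NP that modern tall poem]; [NP Quinn]; [NP my teacher in each particle below every architect near some clever audience near Sofia]; [NP each particle below every architect near some clever audience near Sofia]; [NP every architect near some clever audience near Sofia]; [NP some clever audience near Sofia] … — that makes 7.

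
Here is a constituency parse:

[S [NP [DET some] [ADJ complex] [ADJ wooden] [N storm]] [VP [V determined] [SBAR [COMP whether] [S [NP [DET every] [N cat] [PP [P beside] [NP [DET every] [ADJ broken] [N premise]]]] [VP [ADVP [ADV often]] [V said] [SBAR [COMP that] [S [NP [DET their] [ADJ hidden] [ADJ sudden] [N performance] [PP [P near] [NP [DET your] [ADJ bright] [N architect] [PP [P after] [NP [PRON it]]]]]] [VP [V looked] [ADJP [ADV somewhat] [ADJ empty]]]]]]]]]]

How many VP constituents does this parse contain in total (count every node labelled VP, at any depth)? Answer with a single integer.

3

Listing each VP by its span: [VP determined whether every cat beside every broken premise often said that their hidden sudden performance near your bright architect after it looked somewhat empty]; [VP often said that their hidden sudden performance near your bright architect after it looked somewhat empty]; [VP looked somewhat empty] — that makes 3.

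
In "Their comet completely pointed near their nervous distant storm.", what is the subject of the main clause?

their comet

In the main clause the verb is "pointed"; the NP preceding it, "their comet", is the subject.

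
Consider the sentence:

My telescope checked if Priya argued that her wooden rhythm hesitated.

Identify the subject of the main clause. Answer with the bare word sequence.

The subject of the main clause is the NP immediately before the verb "checked": "my telescope".

my telescope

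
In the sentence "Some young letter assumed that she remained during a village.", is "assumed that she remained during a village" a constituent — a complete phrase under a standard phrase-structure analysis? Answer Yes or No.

These words form the whole verb phrase headed by "assumed", so yes — one constituent.

Yes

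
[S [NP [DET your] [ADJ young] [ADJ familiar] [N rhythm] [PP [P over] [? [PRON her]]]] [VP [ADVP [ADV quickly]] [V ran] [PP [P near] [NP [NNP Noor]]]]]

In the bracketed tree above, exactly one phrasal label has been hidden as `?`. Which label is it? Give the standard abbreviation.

Looking at what the `?` directly dominates — PRON 'her' — this is a noun phrase (NP).

NP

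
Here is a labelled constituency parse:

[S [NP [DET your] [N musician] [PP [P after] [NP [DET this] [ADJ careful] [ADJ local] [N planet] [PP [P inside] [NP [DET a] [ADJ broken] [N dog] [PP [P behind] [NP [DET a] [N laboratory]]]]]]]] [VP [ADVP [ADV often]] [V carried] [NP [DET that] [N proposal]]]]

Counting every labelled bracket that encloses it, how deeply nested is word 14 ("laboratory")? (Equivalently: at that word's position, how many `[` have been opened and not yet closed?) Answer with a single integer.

9

Path from the root down to the word: S → NP → PP → NP → PP → NP → PP → NP → N. That is 9 enclosing brackets.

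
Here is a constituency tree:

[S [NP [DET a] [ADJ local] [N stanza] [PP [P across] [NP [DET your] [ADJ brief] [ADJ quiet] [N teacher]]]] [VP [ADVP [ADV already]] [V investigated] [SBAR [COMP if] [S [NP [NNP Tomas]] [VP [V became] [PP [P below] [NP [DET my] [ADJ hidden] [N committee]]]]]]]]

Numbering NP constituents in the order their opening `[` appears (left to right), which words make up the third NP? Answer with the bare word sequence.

Tomas

The NP opening brackets appear, in order, over: "a local stanza across your brief quiet teacher"; "your brief quiet teacher"; "Tomas"; "my hidden committee". The third one spans "Tomas".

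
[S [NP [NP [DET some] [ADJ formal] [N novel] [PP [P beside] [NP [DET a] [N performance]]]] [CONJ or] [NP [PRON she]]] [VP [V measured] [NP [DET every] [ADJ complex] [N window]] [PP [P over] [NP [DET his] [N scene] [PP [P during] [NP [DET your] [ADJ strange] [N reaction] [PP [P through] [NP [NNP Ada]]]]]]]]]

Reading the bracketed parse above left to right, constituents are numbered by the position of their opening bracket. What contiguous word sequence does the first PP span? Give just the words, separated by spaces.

beside a performance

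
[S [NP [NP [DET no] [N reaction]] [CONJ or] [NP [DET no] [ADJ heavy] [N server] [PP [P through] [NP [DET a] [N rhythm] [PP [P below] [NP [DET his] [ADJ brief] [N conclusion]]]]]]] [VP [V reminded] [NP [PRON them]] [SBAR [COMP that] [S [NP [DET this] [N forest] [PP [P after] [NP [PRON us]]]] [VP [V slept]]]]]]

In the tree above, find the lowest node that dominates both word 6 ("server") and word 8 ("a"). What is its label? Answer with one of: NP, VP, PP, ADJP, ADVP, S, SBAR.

The smallest bracket enclosing both words is [NP no heavy server through a rhythm below his brief conclusion], so the label is NP.

NP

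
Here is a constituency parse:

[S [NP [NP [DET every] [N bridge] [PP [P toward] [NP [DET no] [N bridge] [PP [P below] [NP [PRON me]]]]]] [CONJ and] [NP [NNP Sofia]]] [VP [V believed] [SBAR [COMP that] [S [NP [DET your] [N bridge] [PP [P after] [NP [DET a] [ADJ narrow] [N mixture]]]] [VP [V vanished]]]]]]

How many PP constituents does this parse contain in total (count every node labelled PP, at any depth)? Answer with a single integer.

3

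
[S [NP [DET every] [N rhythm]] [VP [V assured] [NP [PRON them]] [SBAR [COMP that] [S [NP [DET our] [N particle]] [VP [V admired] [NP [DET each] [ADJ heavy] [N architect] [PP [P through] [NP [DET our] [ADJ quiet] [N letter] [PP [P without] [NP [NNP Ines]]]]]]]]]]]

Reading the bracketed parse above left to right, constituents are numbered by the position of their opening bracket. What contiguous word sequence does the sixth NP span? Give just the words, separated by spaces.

In left-to-right order the NP constituents are "every rhythm"; "them"; "our particle"; "each heavy architect through our quiet letter without Ines"; "our quiet letter without Ines"; "Ines". Number 6 is "Ines".

Ines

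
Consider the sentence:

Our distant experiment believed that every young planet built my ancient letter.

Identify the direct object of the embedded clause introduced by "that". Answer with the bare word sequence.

my ancient letter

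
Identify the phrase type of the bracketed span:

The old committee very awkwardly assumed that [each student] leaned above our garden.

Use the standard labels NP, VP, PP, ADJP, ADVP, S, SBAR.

NP

The bracketed span "each student" is headed by "student", making it a noun phrase (NP).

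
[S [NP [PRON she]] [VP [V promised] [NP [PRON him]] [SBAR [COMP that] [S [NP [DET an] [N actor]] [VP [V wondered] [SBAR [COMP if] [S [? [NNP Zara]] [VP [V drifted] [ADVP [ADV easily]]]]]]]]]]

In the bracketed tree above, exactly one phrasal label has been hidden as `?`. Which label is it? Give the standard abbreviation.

NP

A constituent whose immediate children are NNP 'Zara' is a noun phrase: NP.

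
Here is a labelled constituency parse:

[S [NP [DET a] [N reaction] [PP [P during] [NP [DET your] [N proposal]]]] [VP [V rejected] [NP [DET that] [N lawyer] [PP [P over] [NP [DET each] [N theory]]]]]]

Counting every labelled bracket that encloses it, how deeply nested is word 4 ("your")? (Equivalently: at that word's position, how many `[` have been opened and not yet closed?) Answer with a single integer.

5

Counting open brackets not yet closed at "your": [S [NP [PP [NP [DET = 5.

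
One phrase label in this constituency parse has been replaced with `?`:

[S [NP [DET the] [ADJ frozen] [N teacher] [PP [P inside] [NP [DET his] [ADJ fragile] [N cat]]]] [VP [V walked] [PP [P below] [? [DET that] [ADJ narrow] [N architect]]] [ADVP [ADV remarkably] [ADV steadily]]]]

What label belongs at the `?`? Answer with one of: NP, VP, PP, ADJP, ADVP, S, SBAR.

NP

Looking at what the `?` directly dominates — DET 'that', ADJ 'narrow', N 'architect' — this is a noun phrase (NP).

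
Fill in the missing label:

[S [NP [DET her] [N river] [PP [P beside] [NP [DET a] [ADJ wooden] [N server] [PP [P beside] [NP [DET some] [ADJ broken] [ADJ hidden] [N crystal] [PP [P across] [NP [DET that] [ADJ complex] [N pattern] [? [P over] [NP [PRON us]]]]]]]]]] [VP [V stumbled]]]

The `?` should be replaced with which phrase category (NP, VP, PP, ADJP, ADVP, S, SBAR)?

PP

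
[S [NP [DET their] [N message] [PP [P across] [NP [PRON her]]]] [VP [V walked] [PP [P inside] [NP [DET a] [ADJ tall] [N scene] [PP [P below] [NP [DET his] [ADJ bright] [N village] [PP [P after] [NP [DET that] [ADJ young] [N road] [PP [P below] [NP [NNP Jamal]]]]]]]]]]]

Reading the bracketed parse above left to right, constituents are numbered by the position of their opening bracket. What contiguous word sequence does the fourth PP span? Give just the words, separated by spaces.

after that young road below Jamal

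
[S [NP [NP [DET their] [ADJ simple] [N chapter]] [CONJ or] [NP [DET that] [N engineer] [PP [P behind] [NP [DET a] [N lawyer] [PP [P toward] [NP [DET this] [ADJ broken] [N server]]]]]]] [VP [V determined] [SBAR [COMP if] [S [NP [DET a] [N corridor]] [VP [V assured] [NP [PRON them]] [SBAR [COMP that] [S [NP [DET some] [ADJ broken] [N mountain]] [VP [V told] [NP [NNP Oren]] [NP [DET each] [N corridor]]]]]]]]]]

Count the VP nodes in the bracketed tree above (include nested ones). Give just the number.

3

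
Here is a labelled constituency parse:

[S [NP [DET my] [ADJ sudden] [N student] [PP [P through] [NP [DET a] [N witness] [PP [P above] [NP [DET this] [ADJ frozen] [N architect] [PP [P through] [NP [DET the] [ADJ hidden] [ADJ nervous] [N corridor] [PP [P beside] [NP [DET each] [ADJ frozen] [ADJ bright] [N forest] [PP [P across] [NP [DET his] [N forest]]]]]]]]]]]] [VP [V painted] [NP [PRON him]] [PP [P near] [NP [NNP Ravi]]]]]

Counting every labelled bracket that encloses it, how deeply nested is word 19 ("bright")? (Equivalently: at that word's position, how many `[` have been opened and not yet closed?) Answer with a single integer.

Path from the root down to the word: S → NP → PP → NP → PP → NP → PP → NP → PP → NP → ADJ. That is 11 enclosing brackets.

11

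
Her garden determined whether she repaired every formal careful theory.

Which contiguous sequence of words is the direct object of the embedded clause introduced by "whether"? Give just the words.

every formal careful theory

"repaired" heads the VP of the embedded clause introduced by "whether", and "every formal careful theory" is its direct object.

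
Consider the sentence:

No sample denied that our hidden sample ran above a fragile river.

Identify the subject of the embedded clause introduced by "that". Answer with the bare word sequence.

our hidden sample

The subject of the embedded clause introduced by "that" is the NP immediately before the verb "ran": "our hidden sample".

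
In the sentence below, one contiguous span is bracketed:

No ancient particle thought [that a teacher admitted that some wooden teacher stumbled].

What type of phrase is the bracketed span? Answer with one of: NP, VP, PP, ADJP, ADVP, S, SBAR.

The span is built around the complementizer "that" — a subordinate clause (SBAR).

SBAR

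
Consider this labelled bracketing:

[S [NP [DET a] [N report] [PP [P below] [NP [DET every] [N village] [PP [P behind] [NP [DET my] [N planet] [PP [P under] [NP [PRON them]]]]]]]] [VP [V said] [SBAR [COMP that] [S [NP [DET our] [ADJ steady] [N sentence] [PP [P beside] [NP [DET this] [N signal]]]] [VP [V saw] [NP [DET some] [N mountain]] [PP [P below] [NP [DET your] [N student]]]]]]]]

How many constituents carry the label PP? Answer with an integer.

5

Listing each PP by its span: [PP below every village behind my planet under them]; [PP behind my planet under them]; [PP under them]; [PP beside this signal]; [PP below your student] — that makes 5.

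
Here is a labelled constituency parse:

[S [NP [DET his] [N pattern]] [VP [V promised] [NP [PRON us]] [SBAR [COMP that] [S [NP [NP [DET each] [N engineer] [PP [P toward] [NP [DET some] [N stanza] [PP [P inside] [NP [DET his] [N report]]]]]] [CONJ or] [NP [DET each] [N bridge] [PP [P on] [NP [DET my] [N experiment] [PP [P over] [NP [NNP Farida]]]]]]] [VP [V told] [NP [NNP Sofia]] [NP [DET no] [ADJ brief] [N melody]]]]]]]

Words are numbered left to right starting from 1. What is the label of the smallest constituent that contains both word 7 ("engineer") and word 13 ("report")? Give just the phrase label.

NP

The smallest bracket enclosing both words is [NP each engineer toward some stanza inside his report], so the label is NP.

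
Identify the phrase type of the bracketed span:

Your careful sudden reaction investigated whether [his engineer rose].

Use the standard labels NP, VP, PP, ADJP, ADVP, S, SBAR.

S

The bracketed span "his engineer rose" is headed by "rose", making it a clause (S).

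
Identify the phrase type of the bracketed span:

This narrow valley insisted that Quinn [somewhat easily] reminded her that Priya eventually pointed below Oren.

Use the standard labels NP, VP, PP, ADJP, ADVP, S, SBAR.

The span is built around the adverb "easily" — an adverb phrase (ADVP).

ADVP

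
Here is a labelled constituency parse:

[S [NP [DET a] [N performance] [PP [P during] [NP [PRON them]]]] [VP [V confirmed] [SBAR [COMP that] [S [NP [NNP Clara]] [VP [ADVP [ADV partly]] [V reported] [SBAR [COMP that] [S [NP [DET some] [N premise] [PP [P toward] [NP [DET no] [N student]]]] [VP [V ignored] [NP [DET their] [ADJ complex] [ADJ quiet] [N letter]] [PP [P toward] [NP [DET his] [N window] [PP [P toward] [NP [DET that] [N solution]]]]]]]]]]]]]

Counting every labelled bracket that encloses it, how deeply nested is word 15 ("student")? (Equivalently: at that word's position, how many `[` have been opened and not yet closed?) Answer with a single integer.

11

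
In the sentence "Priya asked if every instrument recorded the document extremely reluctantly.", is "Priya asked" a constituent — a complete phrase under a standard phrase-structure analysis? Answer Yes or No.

The sequence begins inside the noun phrase "Priya" and ends inside the verb phrase "asked if every instrument recorded the document extremely reluctantly"; it crosses a phrase boundary, so no single node in the tree spans exactly those words.

No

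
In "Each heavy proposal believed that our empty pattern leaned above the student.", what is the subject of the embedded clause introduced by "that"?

our empty pattern

"our empty pattern" is the NP that combines with the VP headed by "leaned" to form the embedded clause introduced by "that" — the subject.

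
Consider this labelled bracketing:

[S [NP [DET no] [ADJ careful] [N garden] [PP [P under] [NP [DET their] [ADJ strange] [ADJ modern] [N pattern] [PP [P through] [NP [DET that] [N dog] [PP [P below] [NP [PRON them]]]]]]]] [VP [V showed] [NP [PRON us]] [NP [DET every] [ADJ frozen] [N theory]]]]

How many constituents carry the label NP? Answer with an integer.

6

The NP constituents are: [NP no careful garden under their strange modern pattern through that dog below them]; [NP their strange modern pattern through that dog below them]; [NP that dog below them]; [NP them]; [NP us]; [NP every frozen theory]. Total: 6.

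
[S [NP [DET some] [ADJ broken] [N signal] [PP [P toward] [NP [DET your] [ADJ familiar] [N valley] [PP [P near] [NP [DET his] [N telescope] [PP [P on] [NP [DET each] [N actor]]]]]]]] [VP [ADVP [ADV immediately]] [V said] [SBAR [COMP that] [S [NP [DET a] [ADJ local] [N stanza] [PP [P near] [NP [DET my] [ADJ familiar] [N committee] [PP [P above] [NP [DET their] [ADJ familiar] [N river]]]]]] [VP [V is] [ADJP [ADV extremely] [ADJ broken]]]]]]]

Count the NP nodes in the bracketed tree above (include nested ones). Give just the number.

7

The NP constituents are: [NP some broken signal toward your familiar valley near his telescope on each actor]; [NP your familiar valley near his telescope on each actor]; [NP his telescope on each actor]; [NP each actor]; [NP a local stanza near my familiar committee above their familiar river]; [NP my familiar committee above their familiar river] …. Total: 7.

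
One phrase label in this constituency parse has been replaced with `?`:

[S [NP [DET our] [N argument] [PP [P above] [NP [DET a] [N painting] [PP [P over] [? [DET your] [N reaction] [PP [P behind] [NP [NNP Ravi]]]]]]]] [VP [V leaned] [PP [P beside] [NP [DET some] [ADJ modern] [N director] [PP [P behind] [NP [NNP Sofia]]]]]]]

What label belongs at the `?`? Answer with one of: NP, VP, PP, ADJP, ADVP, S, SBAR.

NP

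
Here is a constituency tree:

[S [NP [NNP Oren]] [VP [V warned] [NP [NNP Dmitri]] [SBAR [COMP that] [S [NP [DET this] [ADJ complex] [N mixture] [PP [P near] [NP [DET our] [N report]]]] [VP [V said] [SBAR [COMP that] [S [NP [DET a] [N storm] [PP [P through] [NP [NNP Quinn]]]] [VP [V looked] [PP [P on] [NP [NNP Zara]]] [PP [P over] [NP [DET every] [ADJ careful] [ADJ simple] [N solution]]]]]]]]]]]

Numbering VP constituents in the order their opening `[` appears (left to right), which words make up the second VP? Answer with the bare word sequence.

said that a storm through Quinn looked on Zara over every careful simple solution

Opening `[VP` markers occur at word positions 2, 11, 17; the second of these opens the constituent [VP said that a storm through Quinn looked on Zara over every careful simple solution].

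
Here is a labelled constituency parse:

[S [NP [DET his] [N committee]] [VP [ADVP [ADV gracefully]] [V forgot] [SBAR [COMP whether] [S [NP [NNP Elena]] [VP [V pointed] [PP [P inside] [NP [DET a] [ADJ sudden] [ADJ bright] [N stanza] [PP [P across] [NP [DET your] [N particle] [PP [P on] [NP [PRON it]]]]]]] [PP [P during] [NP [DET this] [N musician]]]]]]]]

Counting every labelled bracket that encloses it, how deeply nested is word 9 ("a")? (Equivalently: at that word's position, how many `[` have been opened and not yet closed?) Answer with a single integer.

Path from the root down to the word: S → VP → SBAR → S → VP → PP → NP → DET. That is 8 enclosing brackets.

8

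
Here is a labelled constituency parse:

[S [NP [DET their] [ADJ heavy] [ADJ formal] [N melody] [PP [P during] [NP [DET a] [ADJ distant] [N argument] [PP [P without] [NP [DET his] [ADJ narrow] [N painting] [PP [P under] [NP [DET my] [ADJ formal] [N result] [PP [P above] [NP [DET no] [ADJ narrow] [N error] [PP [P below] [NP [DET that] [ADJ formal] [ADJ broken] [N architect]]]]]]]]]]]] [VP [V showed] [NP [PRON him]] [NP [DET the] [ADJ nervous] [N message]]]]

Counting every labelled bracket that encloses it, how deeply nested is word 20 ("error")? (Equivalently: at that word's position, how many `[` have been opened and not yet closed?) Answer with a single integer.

11

The word sits inside N, which is inside NP, inside PP, inside NP, inside PP, inside NP, inside PP, inside NP, inside PP, inside NP, inside S — 11 brackets in all.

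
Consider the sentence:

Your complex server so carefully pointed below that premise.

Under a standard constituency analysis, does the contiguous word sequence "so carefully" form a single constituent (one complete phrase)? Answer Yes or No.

These words form the whole adverb phrase headed by "carefully", so yes — one constituent.

Yes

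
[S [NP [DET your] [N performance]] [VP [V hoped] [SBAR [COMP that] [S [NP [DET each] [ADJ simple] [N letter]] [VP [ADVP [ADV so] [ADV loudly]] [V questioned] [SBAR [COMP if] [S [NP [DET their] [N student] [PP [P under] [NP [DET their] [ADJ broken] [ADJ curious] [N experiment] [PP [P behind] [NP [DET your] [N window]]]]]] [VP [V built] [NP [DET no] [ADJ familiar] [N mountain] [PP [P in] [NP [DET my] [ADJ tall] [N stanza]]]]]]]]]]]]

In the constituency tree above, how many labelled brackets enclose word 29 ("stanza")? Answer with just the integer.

12

Path from the root down to the word: S → VP → SBAR → S → VP → SBAR → S → VP → NP → PP → NP → N. That is 12 enclosing brackets.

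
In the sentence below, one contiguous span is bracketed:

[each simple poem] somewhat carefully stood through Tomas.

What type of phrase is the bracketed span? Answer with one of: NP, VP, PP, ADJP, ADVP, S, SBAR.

The bracketed span "each simple poem" is headed by "poem", making it a noun phrase (NP).

NP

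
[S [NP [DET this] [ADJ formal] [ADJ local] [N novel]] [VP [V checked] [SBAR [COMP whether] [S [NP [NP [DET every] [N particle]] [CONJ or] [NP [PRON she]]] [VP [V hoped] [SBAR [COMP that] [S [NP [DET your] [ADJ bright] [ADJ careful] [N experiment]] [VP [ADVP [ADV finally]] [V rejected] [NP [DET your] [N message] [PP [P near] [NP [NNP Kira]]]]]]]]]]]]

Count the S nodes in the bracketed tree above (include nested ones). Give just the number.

3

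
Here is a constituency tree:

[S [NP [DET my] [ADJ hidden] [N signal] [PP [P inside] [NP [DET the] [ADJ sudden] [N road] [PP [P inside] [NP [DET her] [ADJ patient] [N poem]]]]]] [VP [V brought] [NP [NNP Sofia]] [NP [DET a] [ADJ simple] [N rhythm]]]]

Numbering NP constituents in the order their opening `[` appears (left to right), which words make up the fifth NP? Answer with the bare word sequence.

a simple rhythm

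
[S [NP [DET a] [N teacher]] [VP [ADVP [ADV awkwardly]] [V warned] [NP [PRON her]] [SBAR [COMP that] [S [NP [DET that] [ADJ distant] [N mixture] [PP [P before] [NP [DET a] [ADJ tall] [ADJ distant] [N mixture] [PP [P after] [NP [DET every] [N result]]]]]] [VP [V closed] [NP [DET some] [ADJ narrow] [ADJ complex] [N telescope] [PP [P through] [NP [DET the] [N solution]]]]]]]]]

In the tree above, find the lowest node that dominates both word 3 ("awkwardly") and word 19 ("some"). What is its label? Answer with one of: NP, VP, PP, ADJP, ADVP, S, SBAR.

VP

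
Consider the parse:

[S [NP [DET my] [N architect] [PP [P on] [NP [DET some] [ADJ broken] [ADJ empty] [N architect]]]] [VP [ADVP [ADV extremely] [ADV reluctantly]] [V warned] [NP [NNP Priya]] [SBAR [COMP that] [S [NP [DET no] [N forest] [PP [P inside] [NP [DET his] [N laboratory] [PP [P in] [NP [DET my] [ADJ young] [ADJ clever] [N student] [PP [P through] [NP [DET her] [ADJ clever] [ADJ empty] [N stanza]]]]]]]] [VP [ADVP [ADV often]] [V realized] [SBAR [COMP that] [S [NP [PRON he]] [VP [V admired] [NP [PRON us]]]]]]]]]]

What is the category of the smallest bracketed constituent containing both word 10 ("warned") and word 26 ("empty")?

Word 10 lies under S → VP → V; word 26 lies under S → VP → SBAR → S → NP → PP → NP → PP → NP → PP → NP → ADJ. The lowest shared node is the VP.

VP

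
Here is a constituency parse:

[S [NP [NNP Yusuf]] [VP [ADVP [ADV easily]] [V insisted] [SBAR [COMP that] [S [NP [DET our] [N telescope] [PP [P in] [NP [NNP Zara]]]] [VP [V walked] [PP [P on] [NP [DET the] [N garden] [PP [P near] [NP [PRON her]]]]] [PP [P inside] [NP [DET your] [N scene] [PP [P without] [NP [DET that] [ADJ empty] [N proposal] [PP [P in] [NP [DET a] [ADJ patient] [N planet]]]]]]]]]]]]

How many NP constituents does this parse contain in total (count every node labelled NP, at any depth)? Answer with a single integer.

8

Listing each NP by its span: [NP Yusuf]; [NP our telescope in Zara]; [NP Zara]; [NP the garden near her]; [NP her]; [NP your scene without that empty proposal in a patient planet] … — that makes 8.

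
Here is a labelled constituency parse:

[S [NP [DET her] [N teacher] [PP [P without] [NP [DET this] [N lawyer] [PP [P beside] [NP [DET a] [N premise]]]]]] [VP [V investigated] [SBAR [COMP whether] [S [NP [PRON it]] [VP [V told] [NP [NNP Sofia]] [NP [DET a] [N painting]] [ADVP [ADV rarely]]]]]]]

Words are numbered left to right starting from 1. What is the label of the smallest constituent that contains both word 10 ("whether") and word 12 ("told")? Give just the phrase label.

SBAR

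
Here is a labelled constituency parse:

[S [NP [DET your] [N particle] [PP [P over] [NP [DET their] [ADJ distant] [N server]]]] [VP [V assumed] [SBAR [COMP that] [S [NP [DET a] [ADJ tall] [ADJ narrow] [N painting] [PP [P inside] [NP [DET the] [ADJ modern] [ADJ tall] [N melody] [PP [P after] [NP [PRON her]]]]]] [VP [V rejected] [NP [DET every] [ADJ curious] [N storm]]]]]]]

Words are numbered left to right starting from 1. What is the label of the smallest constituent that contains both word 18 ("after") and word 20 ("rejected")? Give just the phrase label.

S

Both words fall inside [S a tall narrow painting inside the modern tall melody after her rejected every curious storm] (words 9–23), and no smaller constituent contains them both. Label: S.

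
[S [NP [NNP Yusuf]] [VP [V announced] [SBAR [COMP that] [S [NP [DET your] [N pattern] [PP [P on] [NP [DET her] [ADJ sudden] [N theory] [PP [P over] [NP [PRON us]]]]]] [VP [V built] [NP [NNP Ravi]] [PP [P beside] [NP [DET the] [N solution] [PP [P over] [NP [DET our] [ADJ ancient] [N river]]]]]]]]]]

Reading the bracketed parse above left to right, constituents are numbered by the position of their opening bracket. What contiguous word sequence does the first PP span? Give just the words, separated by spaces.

on her sudden theory over us

Opening `[PP` markers occur at word positions 6, 10, 14, 17; the first of these opens the constituent [PP on her sudden theory over us].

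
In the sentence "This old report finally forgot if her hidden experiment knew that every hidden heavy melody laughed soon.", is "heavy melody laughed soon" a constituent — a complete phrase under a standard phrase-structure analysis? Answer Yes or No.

No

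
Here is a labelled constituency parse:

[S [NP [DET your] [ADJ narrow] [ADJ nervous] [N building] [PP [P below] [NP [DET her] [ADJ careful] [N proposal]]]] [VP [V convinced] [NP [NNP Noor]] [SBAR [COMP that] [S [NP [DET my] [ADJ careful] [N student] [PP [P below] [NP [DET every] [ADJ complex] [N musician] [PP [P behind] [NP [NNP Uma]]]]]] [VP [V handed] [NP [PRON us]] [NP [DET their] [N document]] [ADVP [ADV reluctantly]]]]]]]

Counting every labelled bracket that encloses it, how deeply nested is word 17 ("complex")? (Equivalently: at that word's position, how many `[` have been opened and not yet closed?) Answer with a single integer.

8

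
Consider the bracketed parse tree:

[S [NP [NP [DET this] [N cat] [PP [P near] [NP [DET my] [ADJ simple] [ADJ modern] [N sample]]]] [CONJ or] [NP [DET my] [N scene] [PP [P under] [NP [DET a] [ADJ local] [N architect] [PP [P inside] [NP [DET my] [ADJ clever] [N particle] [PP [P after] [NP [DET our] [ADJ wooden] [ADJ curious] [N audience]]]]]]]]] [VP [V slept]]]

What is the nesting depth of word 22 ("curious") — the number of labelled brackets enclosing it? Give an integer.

10

Counting open brackets not yet closed at "curious": [S [NP [NP [PP [NP [PP [NP [PP [NP [ADJ = 10.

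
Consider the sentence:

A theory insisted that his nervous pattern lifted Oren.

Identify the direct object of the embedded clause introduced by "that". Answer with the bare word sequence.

Oren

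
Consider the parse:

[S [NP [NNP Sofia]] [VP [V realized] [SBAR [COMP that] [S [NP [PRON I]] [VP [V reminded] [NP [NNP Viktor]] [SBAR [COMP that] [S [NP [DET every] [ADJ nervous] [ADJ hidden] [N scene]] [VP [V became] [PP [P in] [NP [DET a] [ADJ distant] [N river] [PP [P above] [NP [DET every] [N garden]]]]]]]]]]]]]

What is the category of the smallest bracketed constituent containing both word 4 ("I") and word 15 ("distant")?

The smallest bracket enclosing both words is [S I reminded Viktor that every nervous hidden scene became in a distant river above every garden], so the label is S.

S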